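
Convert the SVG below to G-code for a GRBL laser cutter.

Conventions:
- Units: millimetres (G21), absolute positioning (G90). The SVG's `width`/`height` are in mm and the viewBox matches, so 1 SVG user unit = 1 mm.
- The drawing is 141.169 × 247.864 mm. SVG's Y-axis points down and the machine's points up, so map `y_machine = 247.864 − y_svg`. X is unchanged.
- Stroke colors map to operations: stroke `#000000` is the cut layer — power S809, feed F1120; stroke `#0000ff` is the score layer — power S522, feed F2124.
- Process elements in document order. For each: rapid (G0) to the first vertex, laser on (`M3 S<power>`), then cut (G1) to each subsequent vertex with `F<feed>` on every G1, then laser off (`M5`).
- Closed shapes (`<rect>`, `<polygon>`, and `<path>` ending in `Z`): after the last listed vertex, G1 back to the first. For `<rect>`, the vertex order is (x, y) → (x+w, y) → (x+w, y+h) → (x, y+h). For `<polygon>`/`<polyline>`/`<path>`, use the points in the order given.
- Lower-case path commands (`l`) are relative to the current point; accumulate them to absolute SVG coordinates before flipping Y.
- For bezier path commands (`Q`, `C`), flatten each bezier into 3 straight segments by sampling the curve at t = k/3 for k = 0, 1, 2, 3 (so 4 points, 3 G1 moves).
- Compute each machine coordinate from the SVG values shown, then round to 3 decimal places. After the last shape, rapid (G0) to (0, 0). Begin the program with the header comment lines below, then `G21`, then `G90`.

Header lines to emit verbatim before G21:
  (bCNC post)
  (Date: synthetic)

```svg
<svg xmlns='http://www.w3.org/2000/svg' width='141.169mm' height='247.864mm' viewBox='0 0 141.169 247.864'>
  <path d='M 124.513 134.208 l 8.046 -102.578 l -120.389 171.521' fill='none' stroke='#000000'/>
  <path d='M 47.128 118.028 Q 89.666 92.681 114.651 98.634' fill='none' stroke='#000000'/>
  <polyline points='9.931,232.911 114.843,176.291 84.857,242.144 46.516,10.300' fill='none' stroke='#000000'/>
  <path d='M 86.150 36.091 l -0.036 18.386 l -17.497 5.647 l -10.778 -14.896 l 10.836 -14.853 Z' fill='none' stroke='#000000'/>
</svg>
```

(bCNC post)
(Date: synthetic)
G21
G90
G0 X124.513 Y113.656
M3 S809
G1 X132.559 Y216.234 F1120
G1 X12.170 Y44.713 F1120
M5
G0 X47.128 Y129.836
M3 S809
G1 X73.536 Y143.256 F1120
G1 X96.044 Y149.721 F1120
G1 X114.651 Y149.230 F1120
M5
G0 X9.931 Y14.953
M3 S809
G1 X114.843 Y71.573 F1120
G1 X84.857 Y5.720 F1120
G1 X46.516 Y237.564 F1120
M5
G0 X86.150 Y211.773
M3 S809
G1 X86.114 Y193.387 F1120
G1 X68.617 Y187.740 F1120
G1 X57.839 Y202.636 F1120
G1 X68.675 Y217.489 F1120
G1 X86.150 Y211.773 F1120
M5
G0 X0.000 Y0.000

Since the viewBox matches the mm dimensions, user units are millimetres directly. The only transform is the Y-flip y_m = 247.864 − y_svg.

Shape 1 is a open polyline drawn with `<path>`. Its stroke #000000 means cut at S809, F1120. After flipping Y the toolpath is (124.513,113.656) → (132.559,216.234) → (12.170,44.713).

Shape 2 is a quadratic bezier drawn with `<path>`. Its stroke #000000 means cut at S809, F1120. After flipping Y the toolpath is (47.128,129.836) → (73.536,143.256) → (96.044,149.721) → (114.651,149.230).

Shape 3 is a open polyline drawn with `<polyline>`. Its stroke #000000 means cut at S809, F1120. After flipping Y the toolpath is (9.931,14.953) → (114.843,71.573) → (84.857,5.720) → (46.516,237.564).

Shape 4 is a regular polygon drawn with `<path>`. Its stroke #000000 means cut at S809, F1120. After flipping Y the toolpath is (86.150,211.773) → (86.114,193.387) → (68.617,187.740) → (57.839,202.636) → (68.675,217.489) → (86.150,211.773), returning to the start.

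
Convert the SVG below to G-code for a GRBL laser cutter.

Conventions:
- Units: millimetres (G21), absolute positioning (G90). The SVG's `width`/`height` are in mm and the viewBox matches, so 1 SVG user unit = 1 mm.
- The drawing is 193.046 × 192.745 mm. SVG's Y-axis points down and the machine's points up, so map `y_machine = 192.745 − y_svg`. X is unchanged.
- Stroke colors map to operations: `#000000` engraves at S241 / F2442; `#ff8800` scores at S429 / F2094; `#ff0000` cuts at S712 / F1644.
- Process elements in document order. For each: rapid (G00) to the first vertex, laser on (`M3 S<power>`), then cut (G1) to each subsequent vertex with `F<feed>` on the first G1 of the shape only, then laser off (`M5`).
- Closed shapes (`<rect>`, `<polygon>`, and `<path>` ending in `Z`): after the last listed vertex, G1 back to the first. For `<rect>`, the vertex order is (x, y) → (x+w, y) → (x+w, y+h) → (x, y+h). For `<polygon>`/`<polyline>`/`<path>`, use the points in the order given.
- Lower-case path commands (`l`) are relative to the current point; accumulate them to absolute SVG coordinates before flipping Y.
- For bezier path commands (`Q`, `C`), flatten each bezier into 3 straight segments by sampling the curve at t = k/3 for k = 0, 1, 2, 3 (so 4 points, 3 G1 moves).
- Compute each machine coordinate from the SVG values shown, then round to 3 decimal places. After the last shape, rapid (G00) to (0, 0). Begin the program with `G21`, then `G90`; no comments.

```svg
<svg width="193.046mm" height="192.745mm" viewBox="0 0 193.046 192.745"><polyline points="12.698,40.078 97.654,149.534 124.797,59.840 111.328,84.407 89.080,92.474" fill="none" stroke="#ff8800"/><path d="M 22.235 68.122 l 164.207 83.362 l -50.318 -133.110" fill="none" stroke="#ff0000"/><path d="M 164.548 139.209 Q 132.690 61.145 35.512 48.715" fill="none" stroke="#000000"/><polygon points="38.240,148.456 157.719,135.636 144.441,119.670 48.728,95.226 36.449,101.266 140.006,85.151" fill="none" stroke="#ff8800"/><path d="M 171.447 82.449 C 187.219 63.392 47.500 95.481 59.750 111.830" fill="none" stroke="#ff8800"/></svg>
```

G21
G90
G00 X12.698 Y152.667
M3 S429
G1 X97.654 Y43.211 F2094
G1 X124.797 Y132.905
G1 X111.328 Y108.338
G1 X89.080 Y100.271
M5
G00 X22.235 Y124.623
M3 S712
G1 X186.442 Y41.261 F1644
G1 X136.124 Y174.371
M5
G00 X164.548 Y53.536
M3 S241
G1 X136.052 Y98.286 F2442
G1 X93.040 Y128.451
G1 X35.512 Y144.030
M5
G00 X38.240 Y44.289
M3 S429
G1 X157.719 Y57.109 F2094
G1 X144.441 Y73.075
G1 X48.728 Y97.519
G1 X36.449 Y91.479
G1 X140.006 Y107.594
G1 X38.240 Y44.289
M5
G00 X171.447 Y110.296
M3 S429
G1 X146.776 Y114.782 F2094
G1 X86.769 Y100.033
G1 X59.750 Y80.915
M5
G00 X0.000 Y0.000

Since the viewBox matches the mm dimensions, user units are millimetres directly. The only transform is the Y-flip y_m = 192.745 − y_svg.

Shape 1 is a open polyline drawn with `<polyline>`. Its stroke #ff8800 means score at S429, F2094. After flipping Y the toolpath is (12.698,152.667) → (97.654,43.211) → (124.797,132.905) → (111.328,108.338) → (89.080,100.271).

Shape 2 is a open polyline drawn with `<path>`. Its stroke #ff0000 means cut at S712, F1644. After flipping Y the toolpath is (22.235,124.623) → (186.442,41.261) → (136.124,174.371).

Shape 3 is a quadratic bezier drawn with `<path>`. Its stroke #000000 means engrave at S241, F2442. After flipping Y the toolpath is (164.548,53.536) → (136.052,98.286) → (93.040,128.451) → (35.512,144.030).

Shape 4 is a closed polygon drawn with `<polygon>`. Its stroke #ff8800 means score at S429, F2094. After flipping Y the toolpath is (38.240,44.289) → (157.719,57.109) → (144.441,73.075) → (48.728,97.519) → (36.449,91.479) → (140.006,107.594) → (38.240,44.289), returning to the start.

Shape 5 is a cubic bezier drawn with `<path>`. Its stroke #ff8800 means score at S429, F2094. After flipping Y the toolpath is (171.447,110.296) → (146.776,114.782) → (86.769,100.033) → (59.750,80.915).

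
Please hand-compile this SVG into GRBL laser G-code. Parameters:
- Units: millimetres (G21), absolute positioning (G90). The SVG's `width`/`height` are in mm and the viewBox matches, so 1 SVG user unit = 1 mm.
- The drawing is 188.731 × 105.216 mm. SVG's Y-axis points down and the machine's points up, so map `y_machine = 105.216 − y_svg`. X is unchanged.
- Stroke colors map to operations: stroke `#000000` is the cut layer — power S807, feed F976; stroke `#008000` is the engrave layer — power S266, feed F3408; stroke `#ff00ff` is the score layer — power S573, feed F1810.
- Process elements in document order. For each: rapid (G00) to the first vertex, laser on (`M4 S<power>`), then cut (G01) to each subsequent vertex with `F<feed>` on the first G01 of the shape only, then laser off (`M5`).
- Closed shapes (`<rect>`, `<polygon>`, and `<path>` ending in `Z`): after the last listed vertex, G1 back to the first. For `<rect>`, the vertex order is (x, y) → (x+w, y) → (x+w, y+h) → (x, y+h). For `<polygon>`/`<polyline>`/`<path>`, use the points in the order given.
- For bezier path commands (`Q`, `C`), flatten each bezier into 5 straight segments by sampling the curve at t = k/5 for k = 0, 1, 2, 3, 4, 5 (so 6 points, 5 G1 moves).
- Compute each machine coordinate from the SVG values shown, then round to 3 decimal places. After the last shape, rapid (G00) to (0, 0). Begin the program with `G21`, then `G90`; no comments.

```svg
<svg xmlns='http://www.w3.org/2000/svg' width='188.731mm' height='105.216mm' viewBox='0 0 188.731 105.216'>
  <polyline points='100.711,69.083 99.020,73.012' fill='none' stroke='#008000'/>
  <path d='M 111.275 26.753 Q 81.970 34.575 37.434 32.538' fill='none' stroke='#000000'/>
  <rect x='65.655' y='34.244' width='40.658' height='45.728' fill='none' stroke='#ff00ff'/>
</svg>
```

G21
G90
G00 X100.711 Y36.133
M4 S266
G01 X99.020 Y32.204 F3408
M5
G00 X111.275 Y78.463
M4 S807
G01 X98.944 Y75.729 F976
G01 X85.394 Y73.783
G01 X70.626 Y72.626
G01 X54.639 Y72.258
G01 X37.434 Y72.678
M5
G00 X65.655 Y70.972
M4 S573
G01 X106.313 Y70.972 F1810
G01 X106.313 Y25.244
G01 X65.655 Y25.244
G01 X65.655 Y70.972
M5
G00 X0.000 Y0.000

1 u = 1 mm; y_m = 105.216 − y.

[1] `<polyline>` line segment, #008000→engrave S266 F3408: (100.711,36.133) → (99.020,32.204)

[2] `<path>` quadratic bezier, #000000→cut S807 F976: (111.275,78.463) → (98.944,75.729) → (85.394,73.783) → (70.626,72.626) → (54.639,72.258) → (37.434,72.678)

[3] `<rect>` rectangle, #ff00ff→score S573 F1810: (65.655,70.972) → (106.313,70.972) → (106.313,25.244) → (65.655,25.244) → (65.655,70.972) (closed)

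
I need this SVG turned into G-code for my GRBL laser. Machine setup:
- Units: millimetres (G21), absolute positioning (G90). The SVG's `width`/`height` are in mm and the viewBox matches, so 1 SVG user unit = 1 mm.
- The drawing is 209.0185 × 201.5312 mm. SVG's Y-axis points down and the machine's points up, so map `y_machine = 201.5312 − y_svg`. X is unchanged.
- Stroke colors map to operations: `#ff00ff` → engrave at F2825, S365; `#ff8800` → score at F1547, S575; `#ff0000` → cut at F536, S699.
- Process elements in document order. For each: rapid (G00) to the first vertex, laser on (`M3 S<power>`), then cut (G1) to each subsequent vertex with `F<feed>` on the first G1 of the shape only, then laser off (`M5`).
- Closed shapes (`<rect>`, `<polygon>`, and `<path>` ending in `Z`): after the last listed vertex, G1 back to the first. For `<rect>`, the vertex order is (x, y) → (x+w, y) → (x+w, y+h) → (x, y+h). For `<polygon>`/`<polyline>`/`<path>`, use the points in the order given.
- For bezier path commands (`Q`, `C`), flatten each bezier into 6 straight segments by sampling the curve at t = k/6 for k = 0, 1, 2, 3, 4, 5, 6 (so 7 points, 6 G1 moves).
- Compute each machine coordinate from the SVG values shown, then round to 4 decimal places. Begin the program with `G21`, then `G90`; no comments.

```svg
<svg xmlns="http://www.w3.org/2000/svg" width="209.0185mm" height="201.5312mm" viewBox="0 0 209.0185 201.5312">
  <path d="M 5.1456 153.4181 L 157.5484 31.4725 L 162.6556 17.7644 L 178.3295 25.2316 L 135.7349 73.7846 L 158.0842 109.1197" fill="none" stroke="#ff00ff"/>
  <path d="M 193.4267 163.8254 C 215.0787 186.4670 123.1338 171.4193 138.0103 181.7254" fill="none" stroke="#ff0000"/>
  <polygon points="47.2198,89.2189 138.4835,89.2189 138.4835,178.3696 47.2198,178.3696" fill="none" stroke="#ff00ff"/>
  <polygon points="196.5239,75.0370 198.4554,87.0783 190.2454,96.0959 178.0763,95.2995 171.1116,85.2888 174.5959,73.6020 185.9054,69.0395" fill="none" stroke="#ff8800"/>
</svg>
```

G21
G90
G00 X5.1456 Y48.1131
M3 S365
G1 X157.5484 Y170.0587 F2825
G1 X162.6556 Y183.7668
G1 X178.3295 Y176.2996
G1 X135.7349 Y127.7466
G1 X158.0842 Y92.4115
M5
G00 X193.4267 Y37.7058
M3 S699
G1 X195.8067 Y29.2339 F536
G1 X185.3767 Y25.2924
G1 X168.2593 Y24.1300
G1 X150.5773 Y23.9956
G1 X138.4534 Y23.1379
G1 X138.0103 Y19.8058
M5
G00 X47.2198 Y112.3123
M3 S365
G1 X138.4835 Y112.3123 F2825
G1 X138.4835 Y23.1616
G1 X47.2198 Y23.1616
G1 X47.2198 Y112.3123
M5
G00 X196.5239 Y126.4942
M3 S575
G1 X198.4554 Y114.4529 F1547
G1 X190.2454 Y105.4353
G1 X178.0763 Y106.2317
G1 X171.1116 Y116.2424
G1 X174.5959 Y127.9292
G1 X185.9054 Y132.4917
G1 X196.5239 Y126.4942
M5

Since the viewBox matches the mm dimensions, user units are millimetres directly. The only transform is the Y-flip y_m = 201.5312 − y_svg.

Shape 1 is a open polyline drawn with `<path>`. Its stroke #ff00ff means engrave at S365, F2825. After flipping Y the toolpath is (5.1456,48.1131) → (157.5484,170.0587) → (162.6556,183.7668) → (178.3295,176.2996) → (135.7349,127.7466) → (158.0842,92.4115).

Shape 2 is a cubic bezier drawn with `<path>`. Its stroke #ff0000 means cut at S699, F536. After flipping Y the toolpath is (193.4267,37.7058) → (195.8067,29.2339) → (185.3767,25.2924) → (168.2593,24.1300) → (150.5773,23.9956) → (138.4534,23.1379) → (138.0103,19.8058).

Shape 3 is a rectangle drawn with `<polygon>`. Its stroke #ff00ff means engrave at S365, F2825. After flipping Y the toolpath is (47.2198,112.3123) → (138.4835,112.3123) → (138.4835,23.1616) → (47.2198,23.1616) → (47.2198,112.3123), returning to the start.

Shape 4 is a regular polygon drawn with `<polygon>`. Its stroke #ff8800 means score at S575, F1547. After flipping Y the toolpath is (196.5239,126.4942) → (198.4554,114.4529) → (190.2454,105.4353) → (178.0763,106.2317) → (171.1116,116.2424) → (174.5959,127.9292) → (185.9054,132.4917) → (196.5239,126.4942), returning to the start.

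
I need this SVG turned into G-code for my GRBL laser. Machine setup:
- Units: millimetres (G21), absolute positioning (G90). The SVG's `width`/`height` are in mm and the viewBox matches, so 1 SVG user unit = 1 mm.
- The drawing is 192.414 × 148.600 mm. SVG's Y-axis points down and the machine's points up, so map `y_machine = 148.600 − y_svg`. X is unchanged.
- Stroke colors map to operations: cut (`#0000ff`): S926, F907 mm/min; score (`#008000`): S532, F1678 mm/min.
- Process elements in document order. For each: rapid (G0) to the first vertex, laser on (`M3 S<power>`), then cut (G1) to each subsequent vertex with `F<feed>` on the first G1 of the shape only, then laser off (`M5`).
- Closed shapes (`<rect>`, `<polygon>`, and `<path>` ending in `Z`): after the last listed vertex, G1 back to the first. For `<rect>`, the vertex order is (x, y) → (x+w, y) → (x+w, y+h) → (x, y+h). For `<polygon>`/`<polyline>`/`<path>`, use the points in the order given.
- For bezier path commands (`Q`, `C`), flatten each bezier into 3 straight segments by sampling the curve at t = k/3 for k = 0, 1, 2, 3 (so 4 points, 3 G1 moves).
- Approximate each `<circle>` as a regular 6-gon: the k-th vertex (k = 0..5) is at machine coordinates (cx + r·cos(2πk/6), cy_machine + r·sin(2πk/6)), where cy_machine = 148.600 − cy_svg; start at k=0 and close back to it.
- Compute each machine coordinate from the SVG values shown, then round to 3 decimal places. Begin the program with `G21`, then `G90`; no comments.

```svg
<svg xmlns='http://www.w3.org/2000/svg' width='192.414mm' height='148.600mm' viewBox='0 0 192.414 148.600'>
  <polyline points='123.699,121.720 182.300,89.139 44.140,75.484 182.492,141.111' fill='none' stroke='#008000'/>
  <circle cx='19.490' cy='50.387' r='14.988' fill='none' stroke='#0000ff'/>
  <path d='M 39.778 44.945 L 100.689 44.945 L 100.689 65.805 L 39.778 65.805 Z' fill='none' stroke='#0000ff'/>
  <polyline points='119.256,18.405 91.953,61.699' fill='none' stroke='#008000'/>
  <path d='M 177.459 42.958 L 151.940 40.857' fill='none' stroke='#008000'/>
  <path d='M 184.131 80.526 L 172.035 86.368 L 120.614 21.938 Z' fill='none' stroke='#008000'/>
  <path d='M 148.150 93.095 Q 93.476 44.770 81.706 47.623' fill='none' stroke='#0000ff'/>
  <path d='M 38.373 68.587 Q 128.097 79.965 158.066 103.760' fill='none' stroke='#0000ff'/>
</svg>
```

1 u = 1 mm; y_m = 148.600 − y.

[1] `<polyline>` open polyline, #008000→score S532 F1678: (123.699,26.880) → (182.300,59.461) → (44.140,73.116) → (182.492,7.489)

[2] `<circle>` circle, #0000ff→cut S926 F907: (34.478,98.213) → (26.984,111.193) → (11.996,111.193) → (4.502,98.213) → (11.996,85.233) → (26.984,85.233) → (34.478,98.213) (closed)

[3] `<path>` rectangle, #0000ff→cut S926 F907: (39.778,103.655) → (100.689,103.655) → (100.689,82.795) → (39.778,82.795) → (39.778,103.655) (closed)

[4] `<polyline>` line segment, #008000→score S532 F1678: (119.256,130.195) → (91.953,86.901)

[5] `<path>` line segment, #008000→score S532 F1678: (177.459,105.642) → (151.940,107.743)

[6] `<path>` closed polygon, #008000→score S532 F1678: (184.131,68.074) → (172.035,62.232) → (120.614,126.662) → (184.131,68.074) (closed)

[7] `<path>` quadratic bezier, #0000ff→cut S926 F907: (148.150,55.505) → (116.468,82.035) → (94.320,97.193) → (81.706,100.977)

[8] `<path>` quadratic bezier, #0000ff→cut S926 F907: (38.373,80.013) → (91.550,71.048) → (131.447,59.324) → (158.066,44.840)

G21
G90
G0 X123.699 Y26.880
M3 S532
G1 X182.300 Y59.461 F1678
G1 X44.140 Y73.116
G1 X182.492 Y7.489
M5
G0 X34.478 Y98.213
M3 S926
G1 X26.984 Y111.193 F907
G1 X11.996 Y111.193
G1 X4.502 Y98.213
G1 X11.996 Y85.233
G1 X26.984 Y85.233
G1 X34.478 Y98.213
M5
G0 X39.778 Y103.655
M3 S926
G1 X100.689 Y103.655 F907
G1 X100.689 Y82.795
G1 X39.778 Y82.795
G1 X39.778 Y103.655
M5
G0 X119.256 Y130.195
M3 S532
G1 X91.953 Y86.901 F1678
M5
G0 X177.459 Y105.642
M3 S532
G1 X151.940 Y107.743 F1678
M5
G0 X184.131 Y68.074
M3 S532
G1 X172.035 Y62.232 F1678
G1 X120.614 Y126.662
G1 X184.131 Y68.074
M5
G0 X148.150 Y55.505
M3 S926
G1 X116.468 Y82.035 F907
G1 X94.320 Y97.193
G1 X81.706 Y100.977
M5
G0 X38.373 Y80.013
M3 S926
G1 X91.550 Y71.048 F907
G1 X131.447 Y59.324
G1 X158.066 Y44.840
M5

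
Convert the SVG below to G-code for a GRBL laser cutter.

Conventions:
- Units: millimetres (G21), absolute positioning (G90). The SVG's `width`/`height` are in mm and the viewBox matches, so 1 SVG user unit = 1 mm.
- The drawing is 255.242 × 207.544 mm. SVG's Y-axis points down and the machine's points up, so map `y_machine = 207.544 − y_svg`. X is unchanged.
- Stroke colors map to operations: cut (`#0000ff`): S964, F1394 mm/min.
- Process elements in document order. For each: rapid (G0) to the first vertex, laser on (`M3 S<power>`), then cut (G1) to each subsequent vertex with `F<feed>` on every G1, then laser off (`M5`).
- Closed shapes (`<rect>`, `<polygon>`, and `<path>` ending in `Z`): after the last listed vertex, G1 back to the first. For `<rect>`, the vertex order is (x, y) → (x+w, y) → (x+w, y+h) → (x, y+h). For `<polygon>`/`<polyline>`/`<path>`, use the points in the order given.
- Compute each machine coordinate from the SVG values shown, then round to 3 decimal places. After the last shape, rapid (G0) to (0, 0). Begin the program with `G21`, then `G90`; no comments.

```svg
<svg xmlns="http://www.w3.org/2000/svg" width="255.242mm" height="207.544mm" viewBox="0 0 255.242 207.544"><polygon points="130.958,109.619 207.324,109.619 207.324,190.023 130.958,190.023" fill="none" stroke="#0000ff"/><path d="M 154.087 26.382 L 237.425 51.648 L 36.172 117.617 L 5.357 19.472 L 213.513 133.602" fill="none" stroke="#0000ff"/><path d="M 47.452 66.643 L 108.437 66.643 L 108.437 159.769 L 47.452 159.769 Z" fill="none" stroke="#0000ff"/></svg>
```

Since the viewBox matches the mm dimensions, user units are millimetres directly. The only transform is the Y-flip y_m = 207.544 − y_svg.

Shape 1 is a rectangle drawn with `<polygon>`. Its stroke #0000ff means cut at S964, F1394. After flipping Y the toolpath is (130.958,97.925) → (207.324,97.925) → (207.324,17.521) → (130.958,17.521) → (130.958,97.925), returning to the start.

Shape 2 is a open polyline drawn with `<path>`. Its stroke #0000ff means cut at S964, F1394. After flipping Y the toolpath is (154.087,181.162) → (237.425,155.896) → (36.172,89.927) → (5.357,188.072) → (213.513,73.942).

Shape 3 is a rectangle drawn with `<path>`. Its stroke #0000ff means cut at S964, F1394. After flipping Y the toolpath is (47.452,140.901) → (108.437,140.901) → (108.437,47.775) → (47.452,47.775) → (47.452,140.901), returning to the start.

G21
G90
G0 X130.958 Y97.925
M3 S964
G1 X207.324 Y97.925 F1394
G1 X207.324 Y17.521 F1394
G1 X130.958 Y17.521 F1394
G1 X130.958 Y97.925 F1394
M5
G0 X154.087 Y181.162
M3 S964
G1 X237.425 Y155.896 F1394
G1 X36.172 Y89.927 F1394
G1 X5.357 Y188.072 F1394
G1 X213.513 Y73.942 F1394
M5
G0 X47.452 Y140.901
M3 S964
G1 X108.437 Y140.901 F1394
G1 X108.437 Y47.775 F1394
G1 X47.452 Y47.775 F1394
G1 X47.452 Y140.901 F1394
M5
G0 X0.000 Y0.000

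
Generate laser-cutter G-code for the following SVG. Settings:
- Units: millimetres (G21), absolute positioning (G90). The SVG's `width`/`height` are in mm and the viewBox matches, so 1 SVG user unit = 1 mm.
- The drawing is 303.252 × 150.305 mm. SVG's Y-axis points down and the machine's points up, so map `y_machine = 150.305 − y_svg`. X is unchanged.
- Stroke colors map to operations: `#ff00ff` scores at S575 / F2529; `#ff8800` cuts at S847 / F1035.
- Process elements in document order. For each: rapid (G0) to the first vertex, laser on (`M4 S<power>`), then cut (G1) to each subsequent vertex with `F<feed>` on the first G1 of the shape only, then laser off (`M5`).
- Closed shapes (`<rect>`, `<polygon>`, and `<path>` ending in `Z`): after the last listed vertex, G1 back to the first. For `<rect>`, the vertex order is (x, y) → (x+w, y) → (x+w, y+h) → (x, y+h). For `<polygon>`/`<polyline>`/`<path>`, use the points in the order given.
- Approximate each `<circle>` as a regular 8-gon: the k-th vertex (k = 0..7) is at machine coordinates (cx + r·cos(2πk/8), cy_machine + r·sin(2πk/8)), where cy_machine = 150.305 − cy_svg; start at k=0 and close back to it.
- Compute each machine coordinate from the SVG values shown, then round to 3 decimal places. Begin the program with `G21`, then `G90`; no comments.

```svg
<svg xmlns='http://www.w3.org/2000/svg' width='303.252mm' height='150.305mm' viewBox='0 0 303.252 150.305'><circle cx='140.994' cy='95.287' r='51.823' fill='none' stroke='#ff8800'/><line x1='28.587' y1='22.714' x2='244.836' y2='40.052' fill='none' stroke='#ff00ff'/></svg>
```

viewBox `0 0 303.252 150.305` with mm width/height → 1 unit = 1 mm. Flip: y_m = 150.305 − y_svg.

**Shape 1** — `<circle>` circle, stroke `#ff8800` → cut (S847, F1035). Machine vertices: (192.817,55.018) → (177.638,91.662) → (140.994,106.841) → (104.350,91.662) → (89.171,55.018) → (104.350,18.374) → (140.994,3.195) → (177.638,18.374) → (192.817,55.018). Closed: final G1 returns to the first vertex.

**Shape 2** — `<line>` line segment, stroke `#ff00ff` → score (S575, F2529). Machine vertices: (28.587,127.591) → (244.836,110.253). Open path.

G21
G90
G0 X192.817 Y55.018
M4 S847
G1 X177.638 Y91.662 F1035
G1 X140.994 Y106.841
G1 X104.350 Y91.662
G1 X89.171 Y55.018
G1 X104.350 Y18.374
G1 X140.994 Y3.195
G1 X177.638 Y18.374
G1 X192.817 Y55.018
M5
G0 X28.587 Y127.591
M4 S575
G1 X244.836 Y110.253 F2529
M5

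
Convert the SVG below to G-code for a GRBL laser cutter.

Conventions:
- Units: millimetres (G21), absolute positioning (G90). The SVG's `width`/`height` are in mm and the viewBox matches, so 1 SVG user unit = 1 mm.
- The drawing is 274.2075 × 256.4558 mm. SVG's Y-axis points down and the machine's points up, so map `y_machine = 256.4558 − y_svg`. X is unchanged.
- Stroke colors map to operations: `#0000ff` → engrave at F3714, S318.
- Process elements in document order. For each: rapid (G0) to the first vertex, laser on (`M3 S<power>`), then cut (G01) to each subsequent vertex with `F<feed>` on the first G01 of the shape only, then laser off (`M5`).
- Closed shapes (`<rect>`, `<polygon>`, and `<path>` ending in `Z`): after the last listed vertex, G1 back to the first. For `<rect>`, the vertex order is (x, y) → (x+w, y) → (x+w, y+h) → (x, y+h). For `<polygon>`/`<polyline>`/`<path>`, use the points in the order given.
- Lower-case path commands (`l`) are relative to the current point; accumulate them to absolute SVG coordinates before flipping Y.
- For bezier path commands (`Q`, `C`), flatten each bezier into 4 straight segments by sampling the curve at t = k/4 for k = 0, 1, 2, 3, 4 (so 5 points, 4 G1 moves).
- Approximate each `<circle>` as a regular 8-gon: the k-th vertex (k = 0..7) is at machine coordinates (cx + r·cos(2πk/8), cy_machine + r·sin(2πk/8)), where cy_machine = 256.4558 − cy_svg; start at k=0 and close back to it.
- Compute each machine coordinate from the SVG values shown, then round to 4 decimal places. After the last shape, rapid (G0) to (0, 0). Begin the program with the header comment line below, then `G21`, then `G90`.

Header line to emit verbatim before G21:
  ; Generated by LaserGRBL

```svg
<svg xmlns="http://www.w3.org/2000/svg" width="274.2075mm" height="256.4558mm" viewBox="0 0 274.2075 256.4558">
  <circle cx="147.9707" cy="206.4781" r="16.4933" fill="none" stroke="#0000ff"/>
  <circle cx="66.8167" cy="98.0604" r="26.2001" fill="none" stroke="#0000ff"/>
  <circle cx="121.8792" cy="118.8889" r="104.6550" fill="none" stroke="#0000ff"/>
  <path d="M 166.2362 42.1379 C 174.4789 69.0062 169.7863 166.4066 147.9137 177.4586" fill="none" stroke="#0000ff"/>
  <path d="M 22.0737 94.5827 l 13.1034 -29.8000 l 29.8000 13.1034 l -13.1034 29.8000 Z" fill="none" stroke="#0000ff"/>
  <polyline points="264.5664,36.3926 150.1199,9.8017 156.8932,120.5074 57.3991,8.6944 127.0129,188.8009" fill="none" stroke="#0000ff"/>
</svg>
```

viewBox `0 0 274.2075 256.4558` with mm width/height → 1 unit = 1 mm. Flip: y_m = 256.4558 − y_svg.

**Shape 1** — `<circle>` circle, stroke `#0000ff` → engrave (S318, F3714). Machine vertices: (164.4640,49.9777) → (159.6332,61.6402) → (147.9707,66.4710) → (136.3082,61.6402) → (131.4774,49.9777) → (136.3082,38.3152) → (147.9707,33.4844) → (159.6332,38.3152) → (164.4640,49.9777). Closed: final G1 returns to the first vertex.

**Shape 2** — `<circle>` circle, stroke `#0000ff` → engrave (S318, F3714). Machine vertices: (93.0168,158.3954) → (85.3430,176.9217) → (66.8167,184.5955) → (48.2904,176.9217) → (40.6166,158.3954) → (48.2904,139.8691) → (66.8167,132.1953) → (85.3430,139.8691) → (93.0168,158.3954). Closed: final G1 returns to the first vertex.

**Shape 3** — `<circle>` circle, stroke `#0000ff` → engrave (S318, F3714). Machine vertices: (226.5342,137.5669) → (195.8815,211.5692) → (121.8792,242.2219) → (47.8769,211.5692) → (17.2242,137.5669) → (47.8769,63.5646) → (121.8792,32.9119) → (195.8815,63.5646) → (226.5342,137.5669). Closed: final G1 returns to the first vertex.

**Shape 4** — `<path>` cubic bezier, stroke `#0000ff` → engrave (S318, F3714). Control points (SVG): P0=(166.2362,42.1379), P1=(174.4789,69.0062), P2=(169.7863,166.4066), P3=(147.9137,177.4586); sampled at t=k/4. Machine vertices: (166.2362,214.3179) → (169.9265,183.3932) → (168.3682,140.7264) → (161.1632,101.0253) → (147.9137,78.9972). Open path.

**Shape 5** — `<path>` regular polygon, stroke `#0000ff` → engrave (S318, F3714). Machine vertices: (22.0737,161.8731) → (35.1771,191.6731) → (64.9771,178.5697) → (51.8737,148.7697) → (22.0737,161.8731). Closed: final G1 returns to the first vertex.

**Shape 6** — `<polyline>` open polyline, stroke `#0000ff` → engrave (S318, F3714). Machine vertices: (264.5664,220.0632) → (150.1199,246.6541) → (156.8932,135.9484) → (57.3991,247.7614) → (127.0129,67.6549). Open path.

; Generated by LaserGRBL
G21
G90
G0 X164.4640 Y49.9777
M3 S318
G01 X159.6332 Y61.6402 F3714
G01 X147.9707 Y66.4710
G01 X136.3082 Y61.6402
G01 X131.4774 Y49.9777
G01 X136.3082 Y38.3152
G01 X147.9707 Y33.4844
G01 X159.6332 Y38.3152
G01 X164.4640 Y49.9777
M5
G0 X93.0168 Y158.3954
M3 S318
G01 X85.3430 Y176.9217 F3714
G01 X66.8167 Y184.5955
G01 X48.2904 Y176.9217
G01 X40.6166 Y158.3954
G01 X48.2904 Y139.8691
G01 X66.8167 Y132.1953
G01 X85.3430 Y139.8691
G01 X93.0168 Y158.3954
M5
G0 X226.5342 Y137.5669
M3 S318
G01 X195.8815 Y211.5692 F3714
G01 X121.8792 Y242.2219
G01 X47.8769 Y211.5692
G01 X17.2242 Y137.5669
G01 X47.8769 Y63.5646
G01 X121.8792 Y32.9119
G01 X195.8815 Y63.5646
G01 X226.5342 Y137.5669
M5
G0 X166.2362 Y214.3179
M3 S318
G01 X169.9265 Y183.3932 F3714
G01 X168.3682 Y140.7264
G01 X161.1632 Y101.0253
G01 X147.9137 Y78.9972
M5
G0 X22.0737 Y161.8731
M3 S318
G01 X35.1771 Y191.6731 F3714
G01 X64.9771 Y178.5697
G01 X51.8737 Y148.7697
G01 X22.0737 Y161.8731
M5
G0 X264.5664 Y220.0632
M3 S318
G01 X150.1199 Y246.6541 F3714
G01 X156.8932 Y135.9484
G01 X57.3991 Y247.7614
G01 X127.0129 Y67.6549
M5
G0 X0.0000 Y0.0000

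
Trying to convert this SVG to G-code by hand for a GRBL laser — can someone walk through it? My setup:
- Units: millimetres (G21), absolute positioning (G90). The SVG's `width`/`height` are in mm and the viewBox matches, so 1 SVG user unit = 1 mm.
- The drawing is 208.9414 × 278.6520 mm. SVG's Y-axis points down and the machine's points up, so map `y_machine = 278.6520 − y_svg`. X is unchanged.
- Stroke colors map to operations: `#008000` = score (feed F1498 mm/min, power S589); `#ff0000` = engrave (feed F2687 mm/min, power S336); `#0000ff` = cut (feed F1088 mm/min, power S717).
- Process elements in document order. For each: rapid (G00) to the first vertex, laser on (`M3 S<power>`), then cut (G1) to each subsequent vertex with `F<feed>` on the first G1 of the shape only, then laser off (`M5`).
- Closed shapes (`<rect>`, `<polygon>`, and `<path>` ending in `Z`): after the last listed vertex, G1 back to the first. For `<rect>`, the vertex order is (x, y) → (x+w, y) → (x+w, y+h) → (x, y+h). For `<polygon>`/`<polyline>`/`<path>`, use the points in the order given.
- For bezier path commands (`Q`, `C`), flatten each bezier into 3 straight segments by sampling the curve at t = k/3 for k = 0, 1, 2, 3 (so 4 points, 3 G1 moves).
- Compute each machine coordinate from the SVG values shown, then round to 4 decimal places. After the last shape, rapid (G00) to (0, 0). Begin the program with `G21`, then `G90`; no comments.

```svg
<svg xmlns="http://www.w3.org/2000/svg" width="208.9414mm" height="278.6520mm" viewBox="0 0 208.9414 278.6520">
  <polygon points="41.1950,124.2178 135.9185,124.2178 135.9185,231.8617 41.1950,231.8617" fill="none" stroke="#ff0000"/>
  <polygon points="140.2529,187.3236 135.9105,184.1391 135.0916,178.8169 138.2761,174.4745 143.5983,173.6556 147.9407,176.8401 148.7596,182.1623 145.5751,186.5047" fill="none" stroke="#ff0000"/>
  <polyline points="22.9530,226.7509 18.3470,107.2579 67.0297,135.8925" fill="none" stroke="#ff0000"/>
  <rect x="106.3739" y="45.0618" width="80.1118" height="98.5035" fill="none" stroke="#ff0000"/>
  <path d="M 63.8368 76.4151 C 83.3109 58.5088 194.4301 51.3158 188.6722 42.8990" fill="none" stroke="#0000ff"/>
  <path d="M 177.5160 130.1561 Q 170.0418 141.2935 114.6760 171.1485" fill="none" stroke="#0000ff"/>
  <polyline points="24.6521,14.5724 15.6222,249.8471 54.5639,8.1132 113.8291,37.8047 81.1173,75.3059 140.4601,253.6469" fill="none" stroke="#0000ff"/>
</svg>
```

Since the viewBox matches the mm dimensions, user units are millimetres directly. The only transform is the Y-flip y_m = 278.6520 − y_svg.

Shape 1 is a rectangle drawn with `<polygon>`. Its stroke #ff0000 means engrave at S336, F2687. After flipping Y the toolpath is (41.1950,154.4342) → (135.9185,154.4342) → (135.9185,46.7903) → (41.1950,46.7903) → (41.1950,154.4342), returning to the start.

Shape 2 is a regular polygon drawn with `<polygon>`. Its stroke #ff0000 means engrave at S336, F2687. After flipping Y the toolpath is (140.2529,91.3284) → (135.9105,94.5129) → (135.0916,99.8351) → (138.2761,104.1775) → (143.5983,104.9964) → (147.9407,101.8119) → (148.7596,96.4897) → (145.5751,92.1473) → (140.2529,91.3284), returning to the start.

Shape 3 is a open polyline drawn with `<polyline>`. Its stroke #ff0000 means engrave at S336, F2687. After flipping Y the toolpath is (22.9530,51.9011) → (18.3470,171.3941) → (67.0297,142.7595).

Shape 4 is a rectangle drawn with `<rect>`. Its stroke #ff0000 means engrave at S336, F2687. After flipping Y the toolpath is (106.3739,233.5902) → (186.4857,233.5902) → (186.4857,135.0867) → (106.3739,135.0867) → (106.3739,233.5902), returning to the start.

Shape 5 is a cubic bezier drawn with `<path>`. Its stroke #0000ff means cut at S717, F1088. After flipping Y the toolpath is (63.8368,202.2369) → (106.1362,217.0142) → (163.1941,227.3020) → (188.6722,235.7530).

Shape 6 is a quadratic bezier drawn with `<path>`. Its stroke #0000ff means cut at S717, F1088. After flipping Y the toolpath is (177.5160,148.4959) → (167.2119,138.9912) → (146.2652,125.3271) → (114.6760,107.5035).

Shape 7 is a open polyline drawn with `<polyline>`. Its stroke #0000ff means cut at S717, F1088. After flipping Y the toolpath is (24.6521,264.0796) → (15.6222,28.8049) → (54.5639,270.5388) → (113.8291,240.8473) → (81.1173,203.3461) → (140.4601,25.0051).

G21
G90
G00 X41.1950 Y154.4342
M3 S336
G1 X135.9185 Y154.4342 F2687
G1 X135.9185 Y46.7903
G1 X41.1950 Y46.7903
G1 X41.1950 Y154.4342
M5
G00 X140.2529 Y91.3284
M3 S336
G1 X135.9105 Y94.5129 F2687
G1 X135.0916 Y99.8351
G1 X138.2761 Y104.1775
G1 X143.5983 Y104.9964
G1 X147.9407 Y101.8119
G1 X148.7596 Y96.4897
G1 X145.5751 Y92.1473
G1 X140.2529 Y91.3284
M5
G00 X22.9530 Y51.9011
M3 S336
G1 X18.3470 Y171.3941 F2687
G1 X67.0297 Y142.7595
M5
G00 X106.3739 Y233.5902
M3 S336
G1 X186.4857 Y233.5902 F2687
G1 X186.4857 Y135.0867
G1 X106.3739 Y135.0867
G1 X106.3739 Y233.5902
M5
G00 X63.8368 Y202.2369
M3 S717
G1 X106.1362 Y217.0142 F1088
G1 X163.1941 Y227.3020
G1 X188.6722 Y235.7530
M5
G00 X177.5160 Y148.4959
M3 S717
G1 X167.2119 Y138.9912 F1088
G1 X146.2652 Y125.3271
G1 X114.6760 Y107.5035
M5
G00 X24.6521 Y264.0796
M3 S717
G1 X15.6222 Y28.8049 F1088
G1 X54.5639 Y270.5388
G1 X113.8291 Y240.8473
G1 X81.1173 Y203.3461
G1 X140.4601 Y25.0051
M5
G00 X0.0000 Y0.0000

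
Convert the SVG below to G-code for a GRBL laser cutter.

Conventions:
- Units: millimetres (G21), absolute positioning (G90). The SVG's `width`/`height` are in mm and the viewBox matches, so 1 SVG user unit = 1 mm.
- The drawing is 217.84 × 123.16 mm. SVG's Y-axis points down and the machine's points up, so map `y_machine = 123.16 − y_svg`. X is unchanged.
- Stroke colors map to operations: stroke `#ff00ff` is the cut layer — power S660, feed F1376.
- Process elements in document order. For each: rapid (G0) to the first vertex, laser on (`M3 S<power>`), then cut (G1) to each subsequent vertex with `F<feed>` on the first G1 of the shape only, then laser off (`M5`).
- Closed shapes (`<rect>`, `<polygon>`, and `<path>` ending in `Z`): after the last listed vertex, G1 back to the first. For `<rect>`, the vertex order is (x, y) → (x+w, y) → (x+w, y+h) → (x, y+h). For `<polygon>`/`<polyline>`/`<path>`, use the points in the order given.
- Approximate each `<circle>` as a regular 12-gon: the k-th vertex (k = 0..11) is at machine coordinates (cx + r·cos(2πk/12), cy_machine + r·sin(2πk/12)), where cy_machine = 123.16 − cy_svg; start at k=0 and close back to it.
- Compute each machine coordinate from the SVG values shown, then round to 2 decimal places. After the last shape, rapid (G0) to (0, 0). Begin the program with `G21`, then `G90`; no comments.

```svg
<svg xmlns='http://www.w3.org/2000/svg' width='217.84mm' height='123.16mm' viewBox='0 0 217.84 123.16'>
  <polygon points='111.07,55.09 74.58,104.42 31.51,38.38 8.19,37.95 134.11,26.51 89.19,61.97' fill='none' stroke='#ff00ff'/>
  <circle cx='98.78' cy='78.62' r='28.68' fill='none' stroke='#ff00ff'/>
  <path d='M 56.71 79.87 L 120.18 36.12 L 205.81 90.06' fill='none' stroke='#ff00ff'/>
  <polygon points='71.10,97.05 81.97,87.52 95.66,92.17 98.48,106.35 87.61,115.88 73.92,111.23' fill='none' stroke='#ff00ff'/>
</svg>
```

viewBox `0 0 217.84 123.16` with mm width/height → 1 unit = 1 mm. Flip: y_m = 123.16 − y_svg.

**Shape 1** — `<polygon>` closed polygon, stroke `#ff00ff` → cut (S660, F1376). Machine vertices: (111.07,68.07) → (74.58,18.74) → (31.51,84.78) → (8.19,85.21) → (134.11,96.65) → (89.19,61.19) → (111.07,68.07). Closed: final G1 returns to the first vertex.

**Shape 2** — `<circle>` circle, stroke `#ff00ff` → cut (S660, F1376). Machine vertices: (127.46,44.54) → (123.62,58.88) → (113.12,69.38) → (98.78,73.22) → (84.44,69.38) → (73.94,58.88) → (70.10,44.54) → (73.94,30.20) → (84.44,19.70) → (98.78,15.86) → (113.12,19.70) → (123.62,30.20) → (127.46,44.54). Closed: final G1 returns to the first vertex.

**Shape 3** — `<path>` open polyline, stroke `#ff00ff` → cut (S660, F1376). Machine vertices: (56.71,43.29) → (120.18,87.04) → (205.81,33.10). Open path.

**Shape 4** — `<polygon>` regular polygon, stroke `#ff00ff` → cut (S660, F1376). Machine vertices: (71.10,26.11) → (81.97,35.64) → (95.66,30.99) → (98.48,16.81) → (87.61,7.28) → (73.92,11.93) → (71.10,26.11). Closed: final G1 returns to the first vertex.

G21
G90
G0 X111.07 Y68.07
M3 S660
G1 X74.58 Y18.74 F1376
G1 X31.51 Y84.78
G1 X8.19 Y85.21
G1 X134.11 Y96.65
G1 X89.19 Y61.19
G1 X111.07 Y68.07
M5
G0 X127.46 Y44.54
M3 S660
G1 X123.62 Y58.88 F1376
G1 X113.12 Y69.38
G1 X98.78 Y73.22
G1 X84.44 Y69.38
G1 X73.94 Y58.88
G1 X70.10 Y44.54
G1 X73.94 Y30.20
G1 X84.44 Y19.70
G1 X98.78 Y15.86
G1 X113.12 Y19.70
G1 X123.62 Y30.20
G1 X127.46 Y44.54
M5
G0 X56.71 Y43.29
M3 S660
G1 X120.18 Y87.04 F1376
G1 X205.81 Y33.10
M5
G0 X71.10 Y26.11
M3 S660
G1 X81.97 Y35.64 F1376
G1 X95.66 Y30.99
G1 X98.48 Y16.81
G1 X87.61 Y7.28
G1 X73.92 Y11.93
G1 X71.10 Y26.11
M5
G0 X0.00 Y0.00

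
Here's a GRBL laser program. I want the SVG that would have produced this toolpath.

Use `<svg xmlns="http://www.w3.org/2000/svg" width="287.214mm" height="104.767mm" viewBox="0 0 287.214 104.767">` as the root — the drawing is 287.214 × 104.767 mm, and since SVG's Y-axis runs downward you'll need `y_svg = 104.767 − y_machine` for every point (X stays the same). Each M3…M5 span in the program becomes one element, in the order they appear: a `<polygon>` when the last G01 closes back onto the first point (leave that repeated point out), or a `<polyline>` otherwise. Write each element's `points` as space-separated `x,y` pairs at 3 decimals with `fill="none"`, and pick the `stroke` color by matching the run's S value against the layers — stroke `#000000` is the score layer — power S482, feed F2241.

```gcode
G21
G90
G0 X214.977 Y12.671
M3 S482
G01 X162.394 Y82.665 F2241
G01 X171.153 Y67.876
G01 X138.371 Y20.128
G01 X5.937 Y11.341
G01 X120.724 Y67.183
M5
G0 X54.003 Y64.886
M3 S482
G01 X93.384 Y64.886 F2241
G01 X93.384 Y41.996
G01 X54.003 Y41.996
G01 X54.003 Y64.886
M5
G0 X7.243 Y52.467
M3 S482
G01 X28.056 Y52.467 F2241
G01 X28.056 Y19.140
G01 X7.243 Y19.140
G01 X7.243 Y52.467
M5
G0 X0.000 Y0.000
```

<svg xmlns="http://www.w3.org/2000/svg" width="287.214mm" height="104.767mm" viewBox="0 0 287.214 104.767">
  <polyline points="214.977,92.096 162.394,22.102 171.153,36.891 138.371,84.639 5.937,93.426 120.724,37.584" fill="none" stroke="#000000"/>
  <polygon points="54.003,39.881 93.384,39.881 93.384,62.771 54.003,62.771" fill="none" stroke="#000000"/>
  <polygon points="7.243,52.300 28.056,52.300 28.056,85.627 7.243,85.627" fill="none" stroke="#000000"/>
</svg>

Each laser-on run becomes one SVG element. Flip Y back into SVG space with y_svg = 104.767 − y_machine. Every run uses S482, so all elements get stroke `#000000` (score).

Run 1: The run is open, so emit a `<polyline>` with points (Y-flipped): 214.977,92.096 162.394,22.102 171.153,36.891 138.371,84.639 5.937,93.426 120.724,37.584.

Run 2: The run returns to its start, so emit a `<polygon>` with points (Y-flipped): 54.003,39.881 93.384,39.881 93.384,62.771 54.003,62.771.

Run 3: The run returns to its start, so emit a `<polygon>` with points (Y-flipped): 7.243,52.300 28.056,52.300 28.056,85.627 7.243,85.627.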